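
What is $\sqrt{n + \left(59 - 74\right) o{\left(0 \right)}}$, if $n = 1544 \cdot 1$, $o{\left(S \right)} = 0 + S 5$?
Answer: $2 \sqrt{386} \approx 39.294$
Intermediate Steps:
$o{\left(S \right)} = 5 S$ ($o{\left(S \right)} = 0 + 5 S = 5 S$)
$n = 1544$
$\sqrt{n + \left(59 - 74\right) o{\left(0 \right)}} = \sqrt{1544 + \left(59 - 74\right) 5 \cdot 0} = \sqrt{1544 - 0} = \sqrt{1544 + 0} = \sqrt{1544} = 2 \sqrt{386}$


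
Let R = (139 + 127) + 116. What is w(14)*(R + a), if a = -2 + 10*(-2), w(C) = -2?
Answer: -720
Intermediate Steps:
R = 382 (R = 266 + 116 = 382)
a = -22 (a = -2 - 20 = -22)
w(14)*(R + a) = -2*(382 - 22) = -2*360 = -720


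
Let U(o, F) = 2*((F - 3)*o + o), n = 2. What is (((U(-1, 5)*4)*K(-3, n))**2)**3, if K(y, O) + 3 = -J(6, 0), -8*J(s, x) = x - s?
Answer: 531441000000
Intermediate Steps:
J(s, x) = -x/8 + s/8 (J(s, x) = -(x - s)/8 = -x/8 + s/8)
U(o, F) = 2*o + 2*o*(-3 + F) (U(o, F) = 2*((-3 + F)*o + o) = 2*(o*(-3 + F) + o) = 2*(o + o*(-3 + F)) = 2*o + 2*o*(-3 + F))
K(y, O) = -15/4 (K(y, O) = -3 - (-1/8*0 + (1/8)*6) = -3 - (0 + 3/4) = -3 - 1*3/4 = -3 - 3/4 = -15/4)
(((U(-1, 5)*4)*K(-3, n))**2)**3 = ((((2*(-1)*(-2 + 5))*4)*(-15/4))**2)**3 = ((((2*(-1)*3)*4)*(-15/4))**2)**3 = ((-6*4*(-15/4))**2)**3 = ((-24*(-15/4))**2)**3 = (90**2)**3 = 8100**3 = 531441000000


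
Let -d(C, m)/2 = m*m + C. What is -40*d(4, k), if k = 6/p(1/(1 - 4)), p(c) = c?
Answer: 26240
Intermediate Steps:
k = -18 (k = 6/(1/(1 - 4)) = 6/(1/(-3)) = 6/(-⅓) = 6*(-3) = -18)
d(C, m) = -2*C - 2*m² (d(C, m) = -2*(m*m + C) = -2*(m² + C) = -2*(C + m²) = -2*C - 2*m²)
-40*d(4, k) = -40*(-2*4 - 2*(-18)²) = -40*(-8 - 2*324) = -40*(-8 - 648) = -40*(-656) = 26240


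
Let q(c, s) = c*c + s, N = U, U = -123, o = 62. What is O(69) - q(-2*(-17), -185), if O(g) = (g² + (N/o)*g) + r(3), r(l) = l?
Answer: 226679/62 ≈ 3656.1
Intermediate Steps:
N = -123
q(c, s) = s + c² (q(c, s) = c² + s = s + c²)
O(g) = 3 + g² - 123*g/62 (O(g) = (g² + (-123/62)*g) + 3 = (g² + (-123*1/62)*g) + 3 = (g² - 123*g/62) + 3 = 3 + g² - 123*g/62)
O(69) - q(-2*(-17), -185) = (3 + 69² - 123/62*69) - (-185 + (-2*(-17))²) = (3 + 4761 - 8487/62) - (-185 + 34²) = 286881/62 - (-185 + 1156) = 286881/62 - 1*971 = 286881/62 - 971 = 226679/62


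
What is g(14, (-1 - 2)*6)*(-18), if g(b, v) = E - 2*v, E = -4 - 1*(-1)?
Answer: -594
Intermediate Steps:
E = -3 (E = -4 + 1 = -3)
g(b, v) = -3 - 2*v
g(14, (-1 - 2)*6)*(-18) = (-3 - 2*(-1 - 2)*6)*(-18) = (-3 - (-6)*6)*(-18) = (-3 - 2*(-18))*(-18) = (-3 + 36)*(-18) = 33*(-18) = -594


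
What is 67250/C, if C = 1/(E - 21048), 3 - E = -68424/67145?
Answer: -19004824458450/13429 ≈ -1.4152e+9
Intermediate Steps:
E = 269859/67145 (E = 3 - (-68424)/67145 = 3 - 1*(-68424/67145) = 3 + 68424/67145 = 269859/67145 ≈ 4.0191)
C = -67145/1412998101 (C = 1/(269859/67145 - 21048) = 1/(-1412998101/67145) = -67145/1412998101 ≈ -4.7520e-5)
67250/C = 67250/(-67145/1412998101) = 67250*(-1412998101/67145) = -19004824458450/13429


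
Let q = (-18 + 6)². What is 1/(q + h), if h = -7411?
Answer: -1/7267 ≈ -0.00013761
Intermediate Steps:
q = 144 (q = (-12)² = 144)
1/(q + h) = 1/(144 - 7411) = 1/(-7267) = -1/7267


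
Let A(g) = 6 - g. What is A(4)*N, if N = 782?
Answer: 1564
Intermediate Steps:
A(4)*N = (6 - 1*4)*782 = (6 - 4)*782 = 2*782 = 1564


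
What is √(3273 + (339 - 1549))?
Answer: √2063 ≈ 45.420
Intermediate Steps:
√(3273 + (339 - 1549)) = √(3273 - 1210) = √2063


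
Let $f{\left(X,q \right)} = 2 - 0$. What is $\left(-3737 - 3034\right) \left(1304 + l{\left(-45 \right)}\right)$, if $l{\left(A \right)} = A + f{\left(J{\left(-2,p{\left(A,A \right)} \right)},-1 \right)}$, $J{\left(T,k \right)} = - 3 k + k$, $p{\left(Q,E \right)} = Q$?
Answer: $-8538231$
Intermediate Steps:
$J{\left(T,k \right)} = - 2 k$
$f{\left(X,q \right)} = 2$ ($f{\left(X,q \right)} = 2 + 0 = 2$)
$l{\left(A \right)} = 2 + A$ ($l{\left(A \right)} = A + 2 = 2 + A$)
$\left(-3737 - 3034\right) \left(1304 + l{\left(-45 \right)}\right) = \left(-3737 - 3034\right) \left(1304 + \left(2 - 45\right)\right) = - 6771 \left(1304 - 43\right) = \left(-6771\right) 1261 = -8538231$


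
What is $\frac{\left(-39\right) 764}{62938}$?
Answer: $- \frac{14898}{31469} \approx -0.47342$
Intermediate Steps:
$\frac{\left(-39\right) 764}{62938} = \left(-29796\right) \frac{1}{62938} = - \frac{14898}{31469}$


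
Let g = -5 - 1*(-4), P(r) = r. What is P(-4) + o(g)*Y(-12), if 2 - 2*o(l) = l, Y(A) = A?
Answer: -22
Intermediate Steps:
g = -1 (g = -5 + 4 = -1)
o(l) = 1 - l/2
P(-4) + o(g)*Y(-12) = -4 + (1 - ½*(-1))*(-12) = -4 + (1 + ½)*(-12) = -4 + (3/2)*(-12) = -4 - 18 = -22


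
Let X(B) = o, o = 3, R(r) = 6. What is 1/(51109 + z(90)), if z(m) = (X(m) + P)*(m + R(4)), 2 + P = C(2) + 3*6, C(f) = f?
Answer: 1/53125 ≈ 1.8824e-5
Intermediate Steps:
X(B) = 3
P = 18 (P = -2 + (2 + 3*6) = -2 + (2 + 18) = -2 + 20 = 18)
z(m) = 126 + 21*m (z(m) = (3 + 18)*(m + 6) = 21*(6 + m) = 126 + 21*m)
1/(51109 + z(90)) = 1/(51109 + (126 + 21*90)) = 1/(51109 + (126 + 1890)) = 1/(51109 + 2016) = 1/53125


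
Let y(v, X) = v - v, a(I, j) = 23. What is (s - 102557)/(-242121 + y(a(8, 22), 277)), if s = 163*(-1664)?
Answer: 373789/242121 ≈ 1.5438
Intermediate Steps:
s = -271232
y(v, X) = 0
(s - 102557)/(-242121 + y(a(8, 22), 277)) = (-271232 - 102557)/(-242121 + 0) = -373789/(-242121) = -373789*(-1/242121) = 373789/242121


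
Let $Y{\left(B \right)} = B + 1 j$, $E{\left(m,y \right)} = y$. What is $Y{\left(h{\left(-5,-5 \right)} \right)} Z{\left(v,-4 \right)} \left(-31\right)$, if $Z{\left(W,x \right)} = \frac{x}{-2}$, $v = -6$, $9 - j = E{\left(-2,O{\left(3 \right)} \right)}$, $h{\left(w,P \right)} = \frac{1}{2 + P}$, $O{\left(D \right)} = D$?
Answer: $- \frac{1054}{3} \approx -351.33$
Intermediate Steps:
$j = 6$ ($j = 9 - 3 = 6$)
$Z{\left(W,x \right)} = - \frac{x}{2}$ ($Z{\left(W,x \right)} = x \left(- \frac{1}{2}\right) = - \frac{x}{2}$)
$Y{\left(B \right)} = 6 + B$ ($Y{\left(B \right)} = B + 1 \cdot 6 = B + 6 = 6 + B$)
$Y{\left(h{\left(-5,-5 \right)} \right)} Z{\left(v,-4 \right)} \left(-31\right) = \left(6 + \frac{1}{2 - 5}\right) \left(\left(- \frac{1}{2}\right) \left(-4\right)\right) \left(-31\right) = \left(6 + \frac{1}{-3}\right) 2 \left(-31\right) = \left(6 - \frac{1}{3}\right) 2 \left(-31\right) = \frac{17}{3} \cdot 2 \left(-31\right) = \frac{34}{3} \left(-31\right) = - \frac{1054}{3}$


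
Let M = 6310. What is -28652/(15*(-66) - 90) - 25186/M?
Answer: 3839831/170370 ≈ 22.538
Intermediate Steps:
-28652/(15*(-66) - 90) - 25186/M = -28652/(15*(-66) - 90) - 25186/6310 = -28652/(-990 - 90) - 25186*1/6310 = -28652/(-1080) - 12593/3155 = -28652*(-1/1080) - 12593/3155 = 7163/270 - 12593/3155 = 3839831/170370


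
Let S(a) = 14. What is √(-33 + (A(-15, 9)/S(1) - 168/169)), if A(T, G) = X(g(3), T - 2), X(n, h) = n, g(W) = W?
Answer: I*√1118922/182 ≈ 5.812*I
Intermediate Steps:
A(T, G) = 3
√(-33 + (A(-15, 9)/S(1) - 168/169)) = √(-33 + (3/14 - 168/169)) = √(-33 - 1845/2366) = √(-79923/2366) = I*√1118922/182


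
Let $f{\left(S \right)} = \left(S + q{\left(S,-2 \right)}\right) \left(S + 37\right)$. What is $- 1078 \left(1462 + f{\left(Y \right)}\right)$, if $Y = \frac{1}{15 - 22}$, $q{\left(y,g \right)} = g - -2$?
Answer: $-1570360$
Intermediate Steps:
$q{\left(y,g \right)} = 2 + g$ ($q{\left(y,g \right)} = g + 2 = 2 + g$)
$Y = - \frac{1}{7}$ ($Y = \frac{1}{-7} = - \frac{1}{7} \approx -0.14286$)
$f{\left(S \right)} = S \left(37 + S\right)$ ($f{\left(S \right)} = \left(S + \left(2 - 2\right)\right) \left(S + 37\right) = \left(S + 0\right) \left(37 + S\right) = S \left(37 + S\right)$)
$- 1078 \left(1462 + f{\left(Y \right)}\right) = - 1078 \left(1462 - \frac{37 - \frac{1}{7}}{7}\right) = - 1078 \left(1462 - \frac{258}{49}\right) = \left(-1078\right) \frac{71380}{49} = -1570360$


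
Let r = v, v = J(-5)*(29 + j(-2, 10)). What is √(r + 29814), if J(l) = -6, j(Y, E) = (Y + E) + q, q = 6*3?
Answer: 18*√91 ≈ 171.71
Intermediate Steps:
q = 18
j(Y, E) = 18 + E + Y (j(Y, E) = (Y + E) + 18 = (E + Y) + 18 = 18 + E + Y)
v = -330 (v = -6*(29 + (18 + 10 - 2)) = -6*(29 + 26) = -6*55 = -330)
r = -330
√(r + 29814) = √(-330 + 29814) = √29484 = 18*√91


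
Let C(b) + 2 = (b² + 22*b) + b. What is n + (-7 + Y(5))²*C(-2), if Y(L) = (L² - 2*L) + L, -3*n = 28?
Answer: -22336/3 ≈ -7445.3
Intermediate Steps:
n = -28/3 (n = -⅓*28 = -28/3 ≈ -9.3333)
Y(L) = L² - L
C(b) = -2 + b² + 23*b (C(b) = -2 + ((b² + 22*b) + b) = -2 + (b² + 23*b) = -2 + b² + 23*b)
n + (-7 + Y(5))²*C(-2) = -28/3 + (-7 + 5*(-1 + 5))²*(-2 + (-2)² + 23*(-2)) = -28/3 + (-7 + 5*4)²*(-2 + 4 - 46) = -28/3 + (-7 + 20)²*(-44) = -28/3 + 13²*(-44) = -28/3 + 169*(-44) = -28/3 - 7436 = -22336/3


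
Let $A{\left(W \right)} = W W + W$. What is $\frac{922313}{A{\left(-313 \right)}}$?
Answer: $\frac{922313}{97656} \approx 9.4445$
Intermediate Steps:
$A{\left(W \right)} = W + W^{2}$ ($A{\left(W \right)} = W^{2} + W = W + W^{2}$)
$\frac{922313}{A{\left(-313 \right)}} = \frac{922313}{\left(-313\right) \left(1 - 313\right)} = \frac{922313}{\left(-313\right) \left(-312\right)} = \frac{922313}{97656}$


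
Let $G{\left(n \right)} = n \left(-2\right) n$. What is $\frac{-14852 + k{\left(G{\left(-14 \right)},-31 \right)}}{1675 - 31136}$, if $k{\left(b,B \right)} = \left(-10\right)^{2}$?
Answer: $\frac{14752}{29461} \approx 0.50073$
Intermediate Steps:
$G{\left(n \right)} = - 2 n^{2}$ ($G{\left(n \right)} = - 2 n n = - 2 n^{2}$)
$k{\left(b,B \right)} = 100$
$\frac{-14852 + k{\left(G{\left(-14 \right)},-31 \right)}}{1675 - 31136} = \frac{-14852 + 100}{1675 - 31136} = - \frac{14752}{-29461} = \left(-14752\right) \left(- \frac{1}{29461}\right) = \frac{14752}{29461}$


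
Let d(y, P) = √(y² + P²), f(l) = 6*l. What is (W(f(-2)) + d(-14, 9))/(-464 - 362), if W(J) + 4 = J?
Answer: 8/413 - √277/826 ≈ -0.00077883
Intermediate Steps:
W(J) = -4 + J
d(y, P) = √(P² + y²)
(W(f(-2)) + d(-14, 9))/(-464 - 362) = ((-4 + 6*(-2)) + √(9² + (-14)²))/(-464 - 362) = ((-4 - 12) + √(81 + 196))/(-826) = (-16 + √277)*(-1/826) = 8/413 - √277/826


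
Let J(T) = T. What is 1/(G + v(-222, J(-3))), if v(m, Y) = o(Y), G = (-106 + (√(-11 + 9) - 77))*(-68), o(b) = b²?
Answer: 12453/155086457 + 68*I*√2/155086457 ≈ 8.0297e-5 + 6.2008e-7*I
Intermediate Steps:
G = 12444 - 68*I*√2 (G = (-106 + (√(-2) - 77))*(-68) = (-106 + (I*√2 - 77))*(-68) = (-106 + (-77 + I*√2))*(-68) = (-183 + I*√2)*(-68) = 12444 - 68*I*√2 ≈ 12444.0 - 96.167*I)
v(m, Y) = Y²
1/(G + v(-222, J(-3))) = 1/((12444 - 68*I*√2) + (-3)²) = 1/((12444 - 68*I*√2) + 9) = 1/(12453 - 68*I*√2)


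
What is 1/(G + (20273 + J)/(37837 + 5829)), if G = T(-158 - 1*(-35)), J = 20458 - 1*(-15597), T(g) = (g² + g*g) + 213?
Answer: 21833/665301507 ≈ 3.2817e-5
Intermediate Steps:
T(g) = 213 + 2*g² (T(g) = (g² + g²) + 213 = 2*g² + 213 = 213 + 2*g²)
J = 36055 (J = 20458 + 15597 = 36055)
G = 30471 (G = 213 + 2*(-158 - 1*(-35))² = 213 + 2*(-158 + 35)² = 213 + 2*(-123)² = 213 + 2*15129 = 213 + 30258 = 30471)
1/(G + (20273 + J)/(37837 + 5829)) = 1/(30471 + (20273 + 36055)/(37837 + 5829)) = 1/(30471 + 56328/43666) = 1/(30471 + 56328*(1/43666)) = 1/(30471 + 28164/21833) = 1/(665301507/21833) = 21833/665301507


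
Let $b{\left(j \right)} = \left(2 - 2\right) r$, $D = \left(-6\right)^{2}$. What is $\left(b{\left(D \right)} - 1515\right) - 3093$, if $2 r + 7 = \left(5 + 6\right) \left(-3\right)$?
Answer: $-4608$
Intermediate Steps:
$r = -20$ ($r = - \frac{7}{2} + \frac{\left(5 + 6\right) \left(-3\right)}{2} = - \frac{7}{2} + \frac{11 \left(-3\right)}{2} = - \frac{7}{2} + \frac{1}{2} \left(-33\right) = - \frac{7}{2} - \frac{33}{2} = -20$)
$D = 36$
$b{\left(j \right)} = 0$ ($b{\left(j \right)} = \left(2 - 2\right) \left(-20\right) = 0 \left(-20\right) = 0$)
$\left(b{\left(D \right)} - 1515\right) - 3093 = \left(0 - 1515\right) - 3093 = -1515 - 3093 = -4608$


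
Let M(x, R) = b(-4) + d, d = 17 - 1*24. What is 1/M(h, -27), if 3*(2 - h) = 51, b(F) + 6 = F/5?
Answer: -5/69 ≈ -0.072464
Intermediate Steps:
d = -7 (d = 17 - 24 = -7)
b(F) = -6 + F/5
h = -15 (h = 2 - ⅓*51 = 2 - 17 = -15)
M(x, R) = -69/5 (M(x, R) = (-6 + (⅕)*(-4)) - 7 = (-6 - ⅘) - 7 = -34/5 - 7 = -69/5)
1/M(h, -27) = 1/(-69/5) = -5/69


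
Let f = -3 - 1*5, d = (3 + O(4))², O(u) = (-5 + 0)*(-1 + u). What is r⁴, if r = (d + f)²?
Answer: 117033789351264256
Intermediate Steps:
O(u) = 5 - 5*u (O(u) = -5*(-1 + u) = 5 - 5*u)
d = 144 (d = (3 + (5 - 5*4))² = (3 + (5 - 20))² = (3 - 15)² = (-12)² = 144)
f = -8 (f = -3 - 5 = -8)
r = 18496 (r = (144 - 8)² = 136² = 18496)
r⁴ = 18496⁴ = 117033789351264256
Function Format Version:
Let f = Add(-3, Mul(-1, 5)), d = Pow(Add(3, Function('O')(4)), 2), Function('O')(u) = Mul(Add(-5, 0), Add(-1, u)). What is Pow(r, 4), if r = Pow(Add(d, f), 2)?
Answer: 117033789351264256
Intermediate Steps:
Function('O')(u) = Add(5, Mul(-5, u)) (Function('O')(u) = Mul(-5, Add(-1, u)) = Add(5, Mul(-5, u)))
d = 144 (d = Pow(Add(3, Add(5, Mul(-5, 4))), 2) = Pow(Add(3, Add(5, -20)), 2) = Pow(Add(3, -15), 2) = Pow(-12, 2) = 144)
f = -8 (f = Add(-3, -5) = -8)
r = 18496 (r = Pow(Add(144, -8), 2) = Pow(136, 2) = 18496)
Pow(r, 4) = Pow(18496, 4) = 117033789351264256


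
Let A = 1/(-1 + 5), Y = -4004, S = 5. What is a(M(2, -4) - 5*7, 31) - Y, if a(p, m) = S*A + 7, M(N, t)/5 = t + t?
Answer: 16049/4 ≈ 4012.3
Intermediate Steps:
M(N, t) = 10*t (M(N, t) = 5*(t + t) = 5*(2*t) = 10*t)
A = ¼ (A = 1/4 = ¼ ≈ 0.25000)
a(p, m) = 33/4 (a(p, m) = 5*(¼) + 7 = 5/4 + 7 = 33/4)
a(M(2, -4) - 5*7, 31) - Y = 33/4 - 1*(-4004) = 33/4 + 4004 = 16049/4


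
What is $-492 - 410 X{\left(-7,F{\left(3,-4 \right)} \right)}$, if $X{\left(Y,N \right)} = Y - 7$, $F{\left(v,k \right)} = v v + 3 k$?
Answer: $5248$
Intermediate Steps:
$F{\left(v,k \right)} = v^{2} + 3 k$
$X{\left(Y,N \right)} = -7 + Y$ ($X{\left(Y,N \right)} = Y - 7 = -7 + Y$)
$-492 - 410 X{\left(-7,F{\left(3,-4 \right)} \right)} = -492 - 410 \left(-7 - 7\right) = -492 - -5740 = -492 + 5740 = 5248$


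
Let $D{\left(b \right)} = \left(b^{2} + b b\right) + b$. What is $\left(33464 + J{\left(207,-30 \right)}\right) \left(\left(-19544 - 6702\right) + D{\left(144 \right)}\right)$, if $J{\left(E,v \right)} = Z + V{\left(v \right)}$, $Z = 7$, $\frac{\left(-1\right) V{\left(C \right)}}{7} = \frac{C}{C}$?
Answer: $514341680$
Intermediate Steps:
$V{\left(C \right)} = -7$ ($V{\left(C \right)} = - 7 \frac{C}{C} = \left(-7\right) 1 = -7$)
$D{\left(b \right)} = b + 2 b^{2}$ ($D{\left(b \right)} = \left(b^{2} + b^{2}\right) + b = 2 b^{2} + b = b + 2 b^{2}$)
$J{\left(E,v \right)} = 0$ ($J{\left(E,v \right)} = 7 - 7 = 0$)
$\left(33464 + J{\left(207,-30 \right)}\right) \left(\left(-19544 - 6702\right) + D{\left(144 \right)}\right) = \left(33464 + 0\right) \left(\left(-19544 - 6702\right) + 144 \left(1 + 2 \cdot 144\right)\right) = 33464 \left(\left(-19544 - 6702\right) + 144 \left(1 + 288\right)\right) = 33464 \left(-26246 + 144 \cdot 289\right) = 33464 \left(-26246 + 41616\right) = 33464 \cdot 15370 = 514341680$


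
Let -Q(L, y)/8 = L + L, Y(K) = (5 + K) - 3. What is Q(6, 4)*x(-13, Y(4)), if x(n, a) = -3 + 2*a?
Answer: -864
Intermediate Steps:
Y(K) = 2 + K
Q(L, y) = -16*L (Q(L, y) = -8*(L + L) = -16*L)
Q(6, 4)*x(-13, Y(4)) = (-16*6)*(-3 + 2*(2 + 4)) = -96*(-3 + 2*6) = -96*(-3 + 12) = -96*9 = -864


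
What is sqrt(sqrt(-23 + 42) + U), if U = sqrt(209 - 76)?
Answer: sqrt(sqrt(19) + sqrt(133)) ≈ 3.9864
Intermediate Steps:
U = sqrt(133) ≈ 11.533
sqrt(sqrt(-23 + 42) + U) = sqrt(sqrt(-23 + 42) + sqrt(133)) = sqrt(sqrt(19) + sqrt(133))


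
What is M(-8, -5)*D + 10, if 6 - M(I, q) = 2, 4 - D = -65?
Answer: 286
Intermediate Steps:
D = 69 (D = 4 - 1*(-65) = 4 + 65 = 69)
M(I, q) = 4 (M(I, q) = 6 - 1*2 = 6 - 2 = 4)
M(-8, -5)*D + 10 = 4*69 + 10 = 276 + 10 = 286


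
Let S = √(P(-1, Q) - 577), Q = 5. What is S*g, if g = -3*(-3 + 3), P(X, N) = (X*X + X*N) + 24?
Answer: 0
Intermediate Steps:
P(X, N) = 24 + X² + N*X (P(X, N) = (X² + N*X) + 24 = 24 + X² + N*X)
S = I*√557 (S = √((24 + (-1)² + 5*(-1)) - 577) = √((24 + 1 - 5) - 577) = √(20 - 577) = √(-557) = I*√557 ≈ 23.601*I)
g = 0 (g = -3*0 = 0)
S*g = (I*√557)*0 = 0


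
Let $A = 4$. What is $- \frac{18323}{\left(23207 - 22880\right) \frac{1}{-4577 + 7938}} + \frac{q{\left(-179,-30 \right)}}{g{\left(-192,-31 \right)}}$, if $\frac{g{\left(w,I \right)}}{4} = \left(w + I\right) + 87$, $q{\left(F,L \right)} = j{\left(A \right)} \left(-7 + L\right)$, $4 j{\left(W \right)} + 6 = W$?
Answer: $- \frac{67002972163}{355776} \approx -1.8833 \cdot 10^{5}$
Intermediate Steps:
$j{\left(W \right)} = - \frac{3}{2} + \frac{W}{4}$
$q{\left(F,L \right)} = \frac{7}{2} - \frac{L}{2}$ ($q{\left(F,L \right)} = \left(- \frac{3}{2} + \frac{1}{4} \cdot 4\right) \left(-7 + L\right) = \left(- \frac{3}{2} + 1\right) \left(-7 + L\right) = - \frac{-7 + L}{2} = \frac{7}{2} - \frac{L}{2}$)
$g{\left(w,I \right)} = 348 + 4 I + 4 w$ ($g{\left(w,I \right)} = 4 \left(\left(w + I\right) + 87\right) = 4 \left(\left(I + w\right) + 87\right) = 4 \left(87 + I + w\right) = 348 + 4 I + 4 w$)
$- \frac{18323}{\left(23207 - 22880\right) \frac{1}{-4577 + 7938}} + \frac{q{\left(-179,-30 \right)}}{g{\left(-192,-31 \right)}} = - \frac{18323}{\left(23207 - 22880\right) \frac{1}{-4577 + 7938}} + \frac{\frac{7}{2} - -15}{348 + 4 \left(-31\right) + 4 \left(-192\right)} = - \frac{18323}{327 \cdot \frac{1}{3361}} + \frac{\frac{7}{2} + 15}{348 - 124 - 768} = - \frac{18323}{327 \cdot \frac{1}{3361}} + \frac{37}{2 \left(-544\right)} = - \frac{18323}{\frac{327}{3361}} + \frac{37}{2} \left(- \frac{1}{544}\right) = \left(-18323\right) \frac{3361}{327} - \frac{37}{1088} = - \frac{61583603}{327} - \frac{37}{1088} = - \frac{67002972163}{355776}$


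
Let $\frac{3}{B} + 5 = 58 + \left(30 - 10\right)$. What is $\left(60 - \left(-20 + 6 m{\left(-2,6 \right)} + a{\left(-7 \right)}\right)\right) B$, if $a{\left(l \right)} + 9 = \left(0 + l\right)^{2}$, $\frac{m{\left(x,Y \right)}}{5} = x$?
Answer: $\frac{300}{73} \approx 4.1096$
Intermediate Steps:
$m{\left(x,Y \right)} = 5 x$
$a{\left(l \right)} = -9 + l^{2}$ ($a{\left(l \right)} = -9 + \left(0 + l\right)^{2} = -9 + l^{2}$)
$B = \frac{3}{73}$ ($B = \frac{3}{-5 + \left(58 + \left(30 - 10\right)\right)} = \frac{3}{-5 + \left(58 + 20\right)} = \frac{3}{-5 + 78} = \frac{3}{73} \approx 0.041096$)
$\left(60 - \left(-20 + 6 m{\left(-2,6 \right)} + a{\left(-7 \right)}\right)\right) B = \left(60 - \left(20 + 6 \cdot 5 \left(-2\right)\right)\right) \frac{3}{73} = \left(60 + \left(\left(\left(-6\right) \left(-10\right) + 20\right) - \left(-9 + 49\right)\right)\right) \frac{3}{73} = \left(60 + \left(\left(60 + 20\right) - 40\right)\right) \frac{3}{73} = \left(60 + \left(80 - 40\right)\right) \frac{3}{73} = \left(60 + 40\right) \frac{3}{73} = 100 \cdot \frac{3}{73} = \frac{300}{73}$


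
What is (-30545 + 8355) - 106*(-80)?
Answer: -13710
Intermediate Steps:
(-30545 + 8355) - 106*(-80) = -22190 + 8480 = -13710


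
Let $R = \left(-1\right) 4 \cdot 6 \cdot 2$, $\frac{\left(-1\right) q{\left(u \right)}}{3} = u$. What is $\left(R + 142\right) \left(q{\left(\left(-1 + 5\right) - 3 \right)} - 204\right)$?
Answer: $-19458$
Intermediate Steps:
$q{\left(u \right)} = - 3 u$
$R = -48$ ($R = \left(-4\right) 6 \cdot 2 = \left(-24\right) 2 = -48$)
$\left(R + 142\right) \left(q{\left(\left(-1 + 5\right) - 3 \right)} - 204\right) = \left(-48 + 142\right) \left(- 3 \left(\left(-1 + 5\right) - 3\right) - 204\right) = 94 \left(- 3 \left(4 - 3\right) - 204\right) = 94 \left(\left(-3\right) 1 - 204\right) = 94 \left(-3 - 204\right) = 94 \left(-207\right) = -19458$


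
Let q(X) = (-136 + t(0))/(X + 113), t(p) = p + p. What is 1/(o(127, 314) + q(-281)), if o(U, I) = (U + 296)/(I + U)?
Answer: 147/260 ≈ 0.56538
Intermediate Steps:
t(p) = 2*p
o(U, I) = (296 + U)/(I + U)
q(X) = -136/(113 + X) (q(X) = (-136 + 2*0)/(X + 113) = (-136 + 0)/(113 + X) = -136/(113 + X))
1/(o(127, 314) + q(-281)) = 1/((296 + 127)/(314 + 127) - 136/(113 - 281)) = 1/(423/441 - 136/(-168)) = 1/((1/441)*423 - 136*(-1/168)) = 1/(47/49 + 17/21) = 1/(260/147) = 147/260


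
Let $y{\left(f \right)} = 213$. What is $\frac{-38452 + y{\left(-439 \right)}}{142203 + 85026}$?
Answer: $- \frac{38239}{227229} \approx -0.16828$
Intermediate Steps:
$\frac{-38452 + y{\left(-439 \right)}}{142203 + 85026} = \frac{-38452 + 213}{142203 + 85026} = - \frac{38239}{227229}$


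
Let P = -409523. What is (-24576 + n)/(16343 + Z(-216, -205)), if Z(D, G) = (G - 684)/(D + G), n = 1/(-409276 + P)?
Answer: -8471700578725/5634395008308 ≈ -1.5036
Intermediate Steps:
n = -1/818799 (n = 1/(-409276 - 409523) = 1/(-818799) = -1/818799 ≈ -1.2213e-6)
Z(D, G) = (-684 + G)/(D + G)
(-24576 + n)/(16343 + Z(-216, -205)) = (-24576 - 1/818799)/(16343 + (-684 - 205)/(-216 - 205)) = -20122804225/(818799*(16343 - 889/(-421))) = -20122804225/(818799*(16343 - 1/421*(-889))) = -20122804225/(818799*(16343 + 889/421)) = -20122804225/(818799*6881292/421) = -20122804225/818799*421/6881292 = -8471700578725/5634395008308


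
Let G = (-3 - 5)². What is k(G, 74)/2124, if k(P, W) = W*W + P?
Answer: 1385/531 ≈ 2.6083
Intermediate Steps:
G = 64 (G = (-8)² = 64)
k(P, W) = P + W² (k(P, W) = W² + P = P + W²)
k(G, 74)/2124 = (64 + 74²)/2124 = (64 + 5476)*(1/2124) = 5540*(1/2124) = 1385/531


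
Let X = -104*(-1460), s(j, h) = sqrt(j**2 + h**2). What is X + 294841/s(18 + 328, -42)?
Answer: 151840 + 294841*sqrt(30370)/60740 ≈ 1.5269e+5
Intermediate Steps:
s(j, h) = sqrt(h**2 + j**2)
X = 151840
X + 294841/s(18 + 328, -42) = 151840 + 294841/(sqrt((-42)**2 + (18 + 328)**2)) = 151840 + 294841/(sqrt(1764 + 346**2)) = 151840 + 294841/(sqrt(1764 + 119716)) = 151840 + 294841/(sqrt(121480)) = 151840 + 294841/((2*sqrt(30370))) = 151840 + 294841*(sqrt(30370)/60740) = 151840 + 294841*sqrt(30370)/60740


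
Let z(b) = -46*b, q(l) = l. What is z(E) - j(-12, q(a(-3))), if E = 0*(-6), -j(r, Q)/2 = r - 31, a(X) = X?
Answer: -86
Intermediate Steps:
j(r, Q) = 62 - 2*r (j(r, Q) = -2*(r - 31) = -2*(-31 + r) = 62 - 2*r)
E = 0
z(E) - j(-12, q(a(-3))) = -46*0 - (62 - 2*(-12)) = 0 - (62 + 24) = 0 - 1*86 = 0 - 86 = -86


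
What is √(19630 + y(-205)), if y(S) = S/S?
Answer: √19631 ≈ 140.11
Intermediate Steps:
y(S) = 1
√(19630 + y(-205)) = √(19630 + 1) = √19631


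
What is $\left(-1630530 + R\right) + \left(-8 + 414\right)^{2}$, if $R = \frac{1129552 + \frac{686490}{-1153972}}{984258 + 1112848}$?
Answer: $- \frac{1773490264507539077}{1210000802516} \approx -1.4657 \cdot 10^{6}$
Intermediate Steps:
$R = \frac{651735347027}{1210000802516}$ ($R = \frac{1129552 + 686490 \left(- \frac{1}{1153972}\right)}{2097106} = \left(1129552 - \frac{343245}{576986}\right) \frac{1}{2097106} = \frac{651735347027}{576986} \cdot \frac{1}{2097106} = \frac{651735347027}{1210000802516} \approx 0.53862$)
$\left(-1630530 + R\right) + \left(-8 + 414\right)^{2} = \left(-1630530 + \frac{651735347027}{1210000802516}\right) + \left(-8 + 414\right)^{2} = - \frac{1972941956791066453}{1210000802516} + 406^{2} = - \frac{1972941956791066453}{1210000802516} + 164836 = - \frac{1773490264507539077}{1210000802516}$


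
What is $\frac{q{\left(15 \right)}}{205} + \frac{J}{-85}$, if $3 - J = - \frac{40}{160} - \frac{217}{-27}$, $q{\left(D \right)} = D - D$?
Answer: $\frac{517}{9180} \approx 0.056318$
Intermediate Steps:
$q{\left(D \right)} = 0$
$J = - \frac{517}{108}$ ($J = 3 - \left(- \frac{40}{160} - \frac{217}{-27}\right) = 3 - \left(\left(-40\right) \frac{1}{160} - - \frac{217}{27}\right) = 3 - \left(- \frac{1}{4} + \frac{217}{27}\right) = 3 - \frac{841}{108} = - \frac{517}{108} \approx -4.787$)
$\frac{q{\left(15 \right)}}{205} + \frac{J}{-85} = \frac{0}{205} - \frac{517}{108 \left(-85\right)} = 0 \cdot \frac{1}{205} - - \frac{517}{9180} = 0 + \frac{517}{9180} = \frac{517}{9180}$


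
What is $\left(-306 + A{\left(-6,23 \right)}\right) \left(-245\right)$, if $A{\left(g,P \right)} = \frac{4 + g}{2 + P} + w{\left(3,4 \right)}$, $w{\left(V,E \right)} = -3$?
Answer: $\frac{378623}{5} \approx 75725.0$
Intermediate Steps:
$A{\left(g,P \right)} = -3 + \frac{4 + g}{2 + P}$ ($A{\left(g,P \right)} = \frac{4 + g}{2 + P} - 3 = -3 + \frac{4 + g}{2 + P}$)
$\left(-306 + A{\left(-6,23 \right)}\right) \left(-245\right) = \left(-306 + \frac{-2 - 6 - 69}{2 + 23}\right) \left(-245\right) = \left(-306 + \frac{-2 - 6 - 69}{25}\right) \left(-245\right) = \left(-306 + \frac{1}{25} \left(-77\right)\right) \left(-245\right) = \left(-306 - \frac{77}{25}\right) \left(-245\right) = \left(- \frac{7727}{25}\right) \left(-245\right) = \frac{378623}{5}$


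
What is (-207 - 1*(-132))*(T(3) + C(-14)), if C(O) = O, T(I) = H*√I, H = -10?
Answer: 1050 + 750*√3 ≈ 2349.0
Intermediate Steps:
T(I) = -10*√I
(-207 - 1*(-132))*(T(3) + C(-14)) = (-207 - 1*(-132))*(-10*√3 - 14) = (-207 + 132)*(-14 - 10*√3) = -75*(-14 - 10*√3) = 1050 + 750*√3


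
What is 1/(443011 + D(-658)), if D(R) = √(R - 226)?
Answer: 443011/196258747005 - 2*I*√221/196258747005 ≈ 2.2573e-6 - 1.5149e-10*I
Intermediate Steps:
D(R) = √(-226 + R)
1/(443011 + D(-658)) = 1/(443011 + √(-226 - 658)) = 1/(443011 + √(-884)) = 1/(443011 + 2*I*√221)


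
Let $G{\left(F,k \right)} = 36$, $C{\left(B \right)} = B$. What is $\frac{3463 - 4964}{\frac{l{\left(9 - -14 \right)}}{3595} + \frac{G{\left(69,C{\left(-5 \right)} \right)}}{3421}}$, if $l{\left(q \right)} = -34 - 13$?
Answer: $\frac{18460040995}{31367} \approx 5.8852 \cdot 10^{5}$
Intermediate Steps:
$l{\left(q \right)} = -47$
$\frac{3463 - 4964}{\frac{l{\left(9 - -14 \right)}}{3595} + \frac{G{\left(69,C{\left(-5 \right)} \right)}}{3421}} = \frac{3463 - 4964}{- \frac{47}{3595} + \frac{36}{3421}} = \frac{3463 - 4964}{\left(-47\right) \frac{1}{3595} + 36 \cdot \frac{1}{3421}} = - \frac{1501}{- \frac{47}{3595} + \frac{36}{3421}} = - \frac{1501}{- \frac{31367}{12298495}} = \left(-1501\right) \left(- \frac{12298495}{31367}\right) = \frac{18460040995}{31367}$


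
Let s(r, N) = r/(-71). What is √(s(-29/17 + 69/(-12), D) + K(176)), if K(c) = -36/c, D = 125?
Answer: I*√70182222/26554 ≈ 0.31549*I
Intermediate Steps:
s(r, N) = -r/71 (s(r, N) = r*(-1/71) = -r/71)
√(s(-29/17 + 69/(-12), D) + K(176)) = √(-(-29/17 + 69/(-12))/71 - 36/176) = √(-(-29*1/17 + 69*(-1/12))/71 - 36*1/176) = √(-(-29/17 - 23/4)/71 - 9/44) = √(-1/71*(-507/68) - 9/44) = √(507/4828 - 9/44) = √(-2643/26554) = I*√70182222/26554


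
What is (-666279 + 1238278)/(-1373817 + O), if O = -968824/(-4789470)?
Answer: -1369786025265/3289927169083 ≈ -0.41636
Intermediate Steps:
O = 484412/2394735 (O = -968824*(-1/4789470) = 484412/2394735 ≈ 0.20228)
(-666279 + 1238278)/(-1373817 + O) = (-666279 + 1238278)/(-1373817 + 484412/2394735) = 571999/(-3289927169083/2394735) = 571999*(-2394735/3289927169083) = -1369786025265/3289927169083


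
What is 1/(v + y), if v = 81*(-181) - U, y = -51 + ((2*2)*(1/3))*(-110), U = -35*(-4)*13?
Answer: -3/50036 ≈ -5.9957e-5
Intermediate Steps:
U = 1820 (U = 140*13 = 1820)
y = -593/3 (y = -51 + (4*(1*(⅓)))*(-110) = -51 + (4*(⅓))*(-110) = -51 + (4/3)*(-110) = -51 - 440/3 = -593/3 ≈ -197.67)
v = -16481 (v = 81*(-181) - 1*1820 = -14661 - 1820 = -16481)
1/(v + y) = 1/(-16481 - 593/3) = 1/(-50036/3) = -3/50036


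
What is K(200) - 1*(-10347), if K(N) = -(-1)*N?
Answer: 10547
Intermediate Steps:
K(N) = N
K(200) - 1*(-10347) = 200 - 1*(-10347) = 200 + 10347 = 10547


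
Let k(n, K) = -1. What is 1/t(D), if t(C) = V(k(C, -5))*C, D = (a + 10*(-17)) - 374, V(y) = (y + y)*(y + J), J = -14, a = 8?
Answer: -1/16080 ≈ -6.2189e-5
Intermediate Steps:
V(y) = 2*y*(-14 + y) (V(y) = (y + y)*(y - 14) = (2*y)*(-14 + y) = 2*y*(-14 + y))
D = -536 (D = (8 + 10*(-17)) - 374 = (8 - 170) - 374 = -162 - 374 = -536)
t(C) = 30*C (t(C) = (2*(-1)*(-14 - 1))*C = (2*(-1)*(-15))*C = 30*C)
1/t(D) = 1/(30*(-536)) = 1/(-16080) = -1/16080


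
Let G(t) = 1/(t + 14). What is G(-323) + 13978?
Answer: 4319201/309 ≈ 13978.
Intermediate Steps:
G(t) = 1/(14 + t)
G(-323) + 13978 = 1/(14 - 323) + 13978 = 1/(-309) + 13978 = -1/309 + 13978 = 4319201/309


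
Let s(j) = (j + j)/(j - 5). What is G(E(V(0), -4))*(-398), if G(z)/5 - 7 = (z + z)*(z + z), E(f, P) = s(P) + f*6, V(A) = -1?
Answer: -17971690/81 ≈ -2.2187e+5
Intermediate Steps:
s(j) = 2*j/(-5 + j) (s(j) = (2*j)/(-5 + j) = 2*j/(-5 + j))
E(f, P) = 6*f + 2*P/(-5 + P) (E(f, P) = 2*P/(-5 + P) + f*6 = 2*P/(-5 + P) + 6*f = 6*f + 2*P/(-5 + P))
G(z) = 35 + 20*z² (G(z) = 35 + 5*((z + z)*(z + z)) = 35 + 5*((2*z)*(2*z)) = 35 + 5*(4*z²) = 35 + 20*z²)
G(E(V(0), -4))*(-398) = (35 + 20*(2*(-4 + 3*(-1)*(-5 - 4))/(-5 - 4))²)*(-398) = (35 + 20*(2*(-4 + 3*(-1)*(-9))/(-9))²)*(-398) = (35 + 20*(2*(-⅑)*(-4 + 27))²)*(-398) = (35 + 20*(2*(-⅑)*23)²)*(-398) = (35 + 20*(-46/9)²)*(-398) = (35 + 20*(2116/81))*(-398) = (35 + 42320/81)*(-398) = (45155/81)*(-398) = -17971690/81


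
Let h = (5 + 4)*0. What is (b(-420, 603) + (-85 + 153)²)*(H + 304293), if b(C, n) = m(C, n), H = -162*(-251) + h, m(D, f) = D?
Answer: 1450190820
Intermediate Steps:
h = 0 (h = 9*0 = 0)
H = 40662 (H = -162*(-251) + 0 = 40662 + 0 = 40662)
b(C, n) = C
(b(-420, 603) + (-85 + 153)²)*(H + 304293) = (-420 + (-85 + 153)²)*(40662 + 304293) = (-420 + 68²)*344955 = (-420 + 4624)*344955 = 4204*344955 = 1450190820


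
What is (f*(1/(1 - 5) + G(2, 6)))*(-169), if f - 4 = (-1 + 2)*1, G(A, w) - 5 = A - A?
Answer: -16055/4 ≈ -4013.8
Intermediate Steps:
G(A, w) = 5 (G(A, w) = 5 + (A - A) = 5 + 0 = 5)
f = 5 (f = 4 + (-1 + 2)*1 = 4 + 1*1 = 4 + 1 = 5)
(f*(1/(1 - 5) + G(2, 6)))*(-169) = (5*(1/(1 - 5) + 5))*(-169) = (5*(1/(-4) + 5))*(-169) = (5*(-1/4 + 5))*(-169) = (5*(19/4))*(-169) = (95/4)*(-169) = -16055/4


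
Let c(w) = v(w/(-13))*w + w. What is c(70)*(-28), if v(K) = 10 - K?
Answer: -417480/13 ≈ -32114.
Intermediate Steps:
c(w) = w + w*(10 + w/13) (c(w) = (10 - w/(-13))*w + w = (10 - w*(-1)/13)*w + w = (10 - (-1)*w/13)*w + w = (10 + w/13)*w + w = w*(10 + w/13) + w = w + w*(10 + w/13))
c(70)*(-28) = ((1/13)*70*(143 + 70))*(-28) = ((1/13)*70*213)*(-28) = (14910/13)*(-28) = -417480/13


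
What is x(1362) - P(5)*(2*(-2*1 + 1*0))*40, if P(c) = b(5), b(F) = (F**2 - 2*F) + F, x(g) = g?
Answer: 4562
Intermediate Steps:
b(F) = F**2 - F
P(c) = 20 (P(c) = 5*(-1 + 5) = 5*4 = 20)
x(1362) - P(5)*(2*(-2*1 + 1*0))*40 = 1362 - 20*(2*(-2*1 + 1*0))*40 = 1362 - 20*(2*(-2 + 0))*40 = 1362 - 20*(2*(-2))*40 = 1362 - 20*(-4)*40 = 1362 - (-80)*40 = 1362 - 1*(-3200) = 1362 + 3200 = 4562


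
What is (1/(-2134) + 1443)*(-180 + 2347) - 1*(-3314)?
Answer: 607277033/194 ≈ 3.1303e+6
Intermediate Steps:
(1/(-2134) + 1443)*(-180 + 2347) - 1*(-3314) = (-1/2134 + 1443)*2167 + 3314 = (3079361/2134)*2167 + 3314 = 606634117/194 + 3314 = 607277033/194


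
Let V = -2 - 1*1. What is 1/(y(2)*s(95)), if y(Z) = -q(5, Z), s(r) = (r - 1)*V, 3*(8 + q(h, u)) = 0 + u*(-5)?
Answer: -1/3196 ≈ -0.00031289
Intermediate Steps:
q(h, u) = -8 - 5*u/3 (q(h, u) = -8 + (0 + u*(-5))/3 = -8 + (0 - 5*u)/3 = -8 + (-5*u)/3 = -8 - 5*u/3)
V = -3 (V = -2 - 1 = -3)
s(r) = 3 - 3*r (s(r) = (r - 1)*(-3) = (-1 + r)*(-3) = 3 - 3*r)
y(Z) = 8 + 5*Z/3 (y(Z) = -(-8 - 5*Z/3) = 8 + 5*Z/3)
1/(y(2)*s(95)) = 1/((8 + (5/3)*2)*(3 - 3*95)) = 1/((8 + 10/3)*(3 - 285)) = 1/((34/3)*(-282)) = 1/(-3196) = -1/3196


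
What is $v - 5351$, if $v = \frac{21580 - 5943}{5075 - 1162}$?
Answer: $- \frac{20922826}{3913} \approx -5347.0$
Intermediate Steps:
$v = \frac{15637}{3913} \approx 3.9962$
$v - 5351 = \frac{15637}{3913} - 5351 = - \frac{20922826}{3913}$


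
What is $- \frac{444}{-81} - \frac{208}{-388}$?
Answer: $\frac{15760}{2619} \approx 6.0176$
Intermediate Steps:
$- \frac{444}{-81} - \frac{208}{-388} = \left(-444\right) \left(- \frac{1}{81}\right) - - \frac{52}{97} = \frac{148}{27} + \frac{52}{97} = \frac{15760}{2619}$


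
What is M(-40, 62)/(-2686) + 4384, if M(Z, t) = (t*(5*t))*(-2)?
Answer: 5906932/1343 ≈ 4398.3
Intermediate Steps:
M(Z, t) = -10*t² (M(Z, t) = (5*t²)*(-2) = -10*t²)
M(-40, 62)/(-2686) + 4384 = -10*62²/(-2686) + 4384 = -10*3844*(-1/2686) + 4384 = -38440*(-1/2686) + 4384 = 19220/1343 + 4384 = 5906932/1343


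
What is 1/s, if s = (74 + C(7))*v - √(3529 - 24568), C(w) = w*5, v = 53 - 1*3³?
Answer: 2834/8052595 + I*√21039/8052595 ≈ 0.00035194 + 1.8013e-5*I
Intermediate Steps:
v = 26 (v = 53 - 1*27 = 53 - 27 = 26)
C(w) = 5*w
s = 2834 - I*√21039 (s = (74 + 5*7)*26 - √(3529 - 24568) = (74 + 35)*26 - √(-21039) = 109*26 - I*√21039 = 2834 - I*√21039 ≈ 2834.0 - 145.05*I)
1/s = 1/(2834 - I*√21039)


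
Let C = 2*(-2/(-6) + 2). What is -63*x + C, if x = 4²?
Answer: -3010/3 ≈ -1003.3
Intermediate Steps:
x = 16
C = 14/3 (C = 2*(-2*(-⅙) + 2) = 2*(⅓ + 2) = 2*(7/3) = 14/3 ≈ 4.6667)
-63*x + C = -63*16 + 14/3 = -1008 + 14/3 = -3010/3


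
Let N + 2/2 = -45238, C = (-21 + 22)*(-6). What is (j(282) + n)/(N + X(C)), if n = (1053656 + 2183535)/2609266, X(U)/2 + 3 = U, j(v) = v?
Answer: -739050203/118087551362 ≈ -0.0062585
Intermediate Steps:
C = -6 (C = 1*(-6) = -6)
X(U) = -6 + 2*U
N = -45239 (N = -1 - 45238 = -45239)
n = 3237191/2609266 (n = 3237191*(1/2609266) = 3237191/2609266 ≈ 1.2407)
(j(282) + n)/(N + X(C)) = (282 + 3237191/2609266)/(-45239 + (-6 + 2*(-6))) = 739050203/(2609266*(-45239 + (-6 - 12))) = 739050203/(2609266*(-45239 - 18)) = (739050203/2609266)/(-45257) = (739050203/2609266)*(-1/45257) = -739050203/118087551362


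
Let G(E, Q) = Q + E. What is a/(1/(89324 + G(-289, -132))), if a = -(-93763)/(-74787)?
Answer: -8335811989/74787 ≈ -1.1146e+5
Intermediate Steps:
G(E, Q) = E + Q
a = -93763/74787 (a = -(-93763)*(-1)/74787 = -1*93763/74787 = -93763/74787 ≈ -1.2537)
a/(1/(89324 + G(-289, -132))) = -93763/(74787*(1/(89324 + (-289 - 132)))) = -93763/(74787*(1/(89324 - 421))) = -93763/(74787*(1/88903)) = -93763/(74787*1/88903) = -93763/74787*88903 = -8335811989/74787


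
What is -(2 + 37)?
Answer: -39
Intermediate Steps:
-(2 + 37) = -1*39 = -39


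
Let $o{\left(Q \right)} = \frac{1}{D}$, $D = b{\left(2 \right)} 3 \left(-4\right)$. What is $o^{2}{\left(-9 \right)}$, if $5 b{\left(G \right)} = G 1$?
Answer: $\frac{25}{576} \approx 0.043403$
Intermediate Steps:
$b{\left(G \right)} = \frac{G}{5}$ ($b{\left(G \right)} = \frac{G 1}{5} = \frac{G}{5}$)
$D = - \frac{24}{5}$ ($D = \frac{1}{5} \cdot 2 \cdot 3 \left(-4\right) = \frac{2}{5} \cdot 3 \left(-4\right) = \frac{6}{5} \left(-4\right) = - \frac{24}{5} \approx -4.8$)
$o{\left(Q \right)} = - \frac{5}{24}$ ($o{\left(Q \right)} = \frac{1}{- \frac{24}{5}} = - \frac{5}{24}$)
$o^{2}{\left(-9 \right)} = \left(- \frac{5}{24}\right)^{2} = \frac{25}{576}$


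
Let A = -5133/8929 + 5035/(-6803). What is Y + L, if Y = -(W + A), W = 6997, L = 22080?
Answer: 916281433235/60743987 ≈ 15084.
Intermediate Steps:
A = -79877314/60743987 (A = -5133*1/8929 + 5035*(-1/6803) = -5133/8929 - 5035/6803 = -79877314/60743987 ≈ -1.3150)
Y = -424945799725/60743987 (Y = -(6997 - 79877314/60743987) = -1*424945799725/60743987 = -424945799725/60743987 ≈ -6995.7)
Y + L = -424945799725/60743987 + 22080 = 916281433235/60743987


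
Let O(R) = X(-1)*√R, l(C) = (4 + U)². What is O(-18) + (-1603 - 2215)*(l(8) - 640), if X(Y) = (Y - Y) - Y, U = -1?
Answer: 2409158 + 3*I*√2 ≈ 2.4092e+6 + 4.2426*I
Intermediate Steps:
l(C) = 9 (l(C) = (4 - 1)² = 3² = 9)
X(Y) = -Y (X(Y) = 0 - Y = -Y)
O(R) = √R (O(R) = (-1*(-1))*√R = 1*√R = √R)
O(-18) + (-1603 - 2215)*(l(8) - 640) = √(-18) + (-1603 - 2215)*(9 - 640) = 3*I*√2 - 3818*(-631) = 3*I*√2 + 2409158 = 2409158 + 3*I*√2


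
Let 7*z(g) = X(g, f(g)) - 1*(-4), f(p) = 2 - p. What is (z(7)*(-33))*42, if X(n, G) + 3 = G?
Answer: 792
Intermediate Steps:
X(n, G) = -3 + G
z(g) = 3/7 - g/7 (z(g) = ((-3 + (2 - g)) - 1*(-4))/7 = ((-1 - g) + 4)/7 = (3 - g)/7 = 3/7 - g/7)
(z(7)*(-33))*42 = ((3/7 - ⅐*7)*(-33))*42 = ((3/7 - 1)*(-33))*42 = -4/7*(-33)*42 = (132/7)*42 = 792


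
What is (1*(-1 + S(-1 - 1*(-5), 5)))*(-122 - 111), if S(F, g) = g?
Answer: -932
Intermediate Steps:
(1*(-1 + S(-1 - 1*(-5), 5)))*(-122 - 111) = (1*(-1 + 5))*(-122 - 111) = (1*4)*(-233) = 4*(-233) = -932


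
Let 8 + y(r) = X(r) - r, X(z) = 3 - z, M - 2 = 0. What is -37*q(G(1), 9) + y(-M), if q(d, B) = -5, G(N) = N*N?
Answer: 184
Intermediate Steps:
M = 2 (M = 2 + 0 = 2)
G(N) = N**2
y(r) = -5 - 2*r (y(r) = -8 + ((3 - r) - r) = -8 + (3 - 2*r) = -5 - 2*r)
-37*q(G(1), 9) + y(-M) = -37*(-5) + (-5 - (-2)*2) = 185 + (-5 - 2*(-2)) = 185 + (-5 + 4) = 185 - 1 = 184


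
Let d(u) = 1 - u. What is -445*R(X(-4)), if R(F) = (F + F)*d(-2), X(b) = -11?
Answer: 29370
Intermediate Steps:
R(F) = 6*F (R(F) = (F + F)*(1 - 1*(-2)) = (2*F)*(1 + 2) = (2*F)*3 = 6*F)
-445*R(X(-4)) = -2670*(-11) = -445*(-66) = 29370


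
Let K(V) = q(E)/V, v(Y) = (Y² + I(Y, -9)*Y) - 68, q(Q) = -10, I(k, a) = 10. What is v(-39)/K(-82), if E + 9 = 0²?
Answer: 43583/5 ≈ 8716.6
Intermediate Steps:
E = -9 (E = -9 + 0² = -9 + 0 = -9)
v(Y) = -68 + Y² + 10*Y (v(Y) = (Y² + 10*Y) - 68 = -68 + Y² + 10*Y)
K(V) = -10/V
v(-39)/K(-82) = (-68 + (-39)² + 10*(-39))/((-10/(-82))) = (-68 + 1521 - 390)/((-10*(-1/82))) = 1063/(5/41) = 1063*(41/5) = 43583/5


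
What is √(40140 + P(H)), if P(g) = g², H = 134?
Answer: 4*√3631 ≈ 241.03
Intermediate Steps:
√(40140 + P(H)) = √(40140 + 134²) = √(40140 + 17956) = √58096 = 4*√3631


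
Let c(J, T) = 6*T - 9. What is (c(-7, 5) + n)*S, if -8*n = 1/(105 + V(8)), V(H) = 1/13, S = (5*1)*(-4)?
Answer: -1147375/2732 ≈ -419.98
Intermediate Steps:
c(J, T) = -9 + 6*T
S = -20 (S = 5*(-4) = -20)
V(H) = 1/13
n = -13/10928 (n = -1/(8*(105 + 1/13)) = -1/(8*1366/13) = -⅛*13/1366 = -13/10928 ≈ -0.0011896)
(c(-7, 5) + n)*S = ((-9 + 6*5) - 13/10928)*(-20) = ((-9 + 30) - 13/10928)*(-20) = (21 - 13/10928)*(-20) = (229475/10928)*(-20) = -1147375/2732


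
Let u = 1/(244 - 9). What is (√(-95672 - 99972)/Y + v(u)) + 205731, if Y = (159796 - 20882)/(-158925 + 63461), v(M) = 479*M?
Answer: 48347264/235 - 95464*I*√48911/69457 ≈ 2.0573e+5 - 303.97*I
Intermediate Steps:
u = 1/235 ≈ 0.0042553
Y = -69457/47732 (Y = 138914/(-95464) = 138914*(-1/95464) = -69457/47732 ≈ -1.4551)
(√(-95672 - 99972)/Y + v(u)) + 205731 = (√(-95672 - 99972)/(-69457/47732) + 479*(1/235)) + 205731 = (√(-195644)*(-47732/69457) + 479/235) + 205731 = ((2*I*√48911)*(-47732/69457) + 479/235) + 205731 = (-95464*I*√48911/69457 + 479/235) + 205731 = (479/235 - 95464*I*√48911/69457) + 205731 = 48347264/235 - 95464*I*√48911/69457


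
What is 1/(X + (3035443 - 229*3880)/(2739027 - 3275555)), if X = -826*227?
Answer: -536528/100602219979 ≈ -5.3332e-6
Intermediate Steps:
X = -187502
1/(X + (3035443 - 229*3880)/(2739027 - 3275555)) = 1/(-187502 + (3035443 - 229*3880)/(2739027 - 3275555)) = 1/(-187502 + (3035443 - 888520)/(-536528)) = 1/(-187502 + 2146923*(-1/536528)) = 1/(-187502 - 2146923/536528) = 1/(-100602219979/536528) = -536528/100602219979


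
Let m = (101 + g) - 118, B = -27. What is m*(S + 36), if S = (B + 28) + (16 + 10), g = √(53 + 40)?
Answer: -1071 + 63*√93 ≈ -463.45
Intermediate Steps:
g = √93 ≈ 9.6436
S = 27 (S = (-27 + 28) + (16 + 10) = 1 + 26 = 27)
m = -17 + √93 (m = (101 + √93) - 118 = -17 + √93 ≈ -7.3563)
m*(S + 36) = (-17 + √93)*(27 + 36) = (-17 + √93)*63 = -1071 + 63*√93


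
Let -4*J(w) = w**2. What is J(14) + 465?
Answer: 416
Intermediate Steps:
J(w) = -w**2/4
J(14) + 465 = -1/4*14**2 + 465 = -1/4*196 + 465 = -49 + 465 = 416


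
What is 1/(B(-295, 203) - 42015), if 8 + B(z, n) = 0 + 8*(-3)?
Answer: -1/42047 ≈ -2.3783e-5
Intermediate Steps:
B(z, n) = -32 (B(z, n) = -8 + (0 + 8*(-3)) = -8 + (0 - 24) = -8 - 24 = -32)
1/(B(-295, 203) - 42015) = 1/(-32 - 42015) = 1/(-42047) = -1/42047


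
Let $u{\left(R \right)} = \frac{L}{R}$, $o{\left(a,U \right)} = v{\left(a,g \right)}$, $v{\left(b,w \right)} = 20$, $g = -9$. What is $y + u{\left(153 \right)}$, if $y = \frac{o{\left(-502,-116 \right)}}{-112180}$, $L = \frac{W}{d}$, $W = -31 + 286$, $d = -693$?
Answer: $- \frac{30124}{11661111} \approx -0.0025833$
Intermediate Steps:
$W = 255$
$o{\left(a,U \right)} = 20$
$L = - \frac{85}{231}$ ($L = \frac{255}{-693} = 255 \left(- \frac{1}{693}\right) = - \frac{85}{231} \approx -0.36797$)
$y = - \frac{1}{5609}$ ($y = \frac{20}{-112180} = 20 \left(- \frac{1}{112180}\right) = - \frac{1}{5609} \approx -0.00017828$)
$u{\left(R \right)} = - \frac{85}{231 R}$
$y + u{\left(153 \right)} = - \frac{1}{5609} - \frac{85}{231 \cdot 153} = - \frac{1}{5609} - \frac{5}{2079} = - \frac{30124}{11661111}$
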